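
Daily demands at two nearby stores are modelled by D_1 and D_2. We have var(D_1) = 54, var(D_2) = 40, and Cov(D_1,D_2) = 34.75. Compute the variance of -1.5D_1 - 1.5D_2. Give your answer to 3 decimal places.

var(-1.5D_1 - 1.5D_2) = (-1.5)²·var(D_1) + (-1.5)²·var(D_2) + 2·(-1.5)·(-1.5)·Cov(D_1,D_2)
= 2.25·54 + 2.25·40 + 4.5·34.75 = 367.875

367.875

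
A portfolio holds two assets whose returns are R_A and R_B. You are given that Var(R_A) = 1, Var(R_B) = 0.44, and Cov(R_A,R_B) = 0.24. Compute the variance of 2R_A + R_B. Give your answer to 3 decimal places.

5.400

Var(2R_A + R_B) = (2)²·Var(R_A) + (1)²·Var(R_B) + 2·(2)·(1)·Cov(R_A,R_B)
= 4·1 + 1·0.44 + 4·0.24 = 5.4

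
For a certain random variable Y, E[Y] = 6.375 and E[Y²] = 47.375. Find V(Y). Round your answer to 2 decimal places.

V(Y) = 47.375 − (6.375)² = 6.734375

6.73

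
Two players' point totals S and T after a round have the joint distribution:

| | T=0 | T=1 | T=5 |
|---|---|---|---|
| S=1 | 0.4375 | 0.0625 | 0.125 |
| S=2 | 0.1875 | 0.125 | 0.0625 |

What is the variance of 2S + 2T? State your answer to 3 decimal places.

15.500

E[S] = 1.375,  E[T] = 1.125,  E[ST] = 1.5625
Var(S) = 2.125 − (1.375)² = 0.234375;  Var(T) = 4.875 − (1.125)² = 3.609375
cov(S,T) = 1.5625 − (1.375)(1.125) = 0.015625
Var(2S + 2T) = (2)²·0.234375 + (2)²·3.609375 + 2·(2)·(2)·0.015625 = 15.5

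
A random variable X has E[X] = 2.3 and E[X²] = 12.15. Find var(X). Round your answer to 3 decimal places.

6.860

var(X) = 12.15 − (2.3)² = 6.86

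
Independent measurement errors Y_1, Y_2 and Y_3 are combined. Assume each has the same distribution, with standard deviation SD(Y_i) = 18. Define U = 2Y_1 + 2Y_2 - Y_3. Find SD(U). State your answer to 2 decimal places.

54.00

Var(Y_i) = (18)² = 324
By independence, Var(U) = (2)²Var(Y_1) + (2)²Var(Y_2) + (-1)²Var(Y_3)
= (2)²·324 + (2)²·324 + (-1)²·324 = 2916
SD(U) = √2916 ≈ 54.00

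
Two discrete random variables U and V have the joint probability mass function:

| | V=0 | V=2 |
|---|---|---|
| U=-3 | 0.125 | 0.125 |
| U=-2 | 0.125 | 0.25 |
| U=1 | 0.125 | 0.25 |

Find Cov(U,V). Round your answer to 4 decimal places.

E[U] = -1.125,  E[V] = 1.25
E[UV] = -1.25
Cov(U,V) = E[UV] − E[U]E[V] = -1.25 − (-1.125)(1.25) = 0.15625

0.1563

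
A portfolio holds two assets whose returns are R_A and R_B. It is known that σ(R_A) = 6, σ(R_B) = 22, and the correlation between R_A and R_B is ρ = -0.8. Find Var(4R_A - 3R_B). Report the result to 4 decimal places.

7466.4000

Var(R_A) = (6)² = 36;  Var(R_B) = (22)² = 484
Cov(R_A,R_B) = ρ·σ(R_A)·σ(R_B) = -0.8·6·22 = -105.6
Var(4R_A - 3R_B) = (4)²·Var(R_A) + (-3)²·Var(R_B) + 2·(4)·(-3)·Cov(R_A,R_B)
= 16·36 + 9·484 + -24·-105.6 = 7466.4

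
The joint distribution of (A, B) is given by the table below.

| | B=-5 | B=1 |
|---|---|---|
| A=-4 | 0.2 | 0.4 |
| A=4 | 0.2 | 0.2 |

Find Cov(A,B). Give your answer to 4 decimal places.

E[A] = -0.8,  E[B] = -1.4
E[AB] = -0.8
Cov(A,B) = E[AB] − E[A]E[B] = -0.8 − (-0.8)(-1.4) = -1.92

-1.9200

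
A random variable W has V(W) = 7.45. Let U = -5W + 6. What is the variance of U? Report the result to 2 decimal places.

V(-5W + 6) = (-5)²·V(W) = 25·7.45 = 186.25

186.25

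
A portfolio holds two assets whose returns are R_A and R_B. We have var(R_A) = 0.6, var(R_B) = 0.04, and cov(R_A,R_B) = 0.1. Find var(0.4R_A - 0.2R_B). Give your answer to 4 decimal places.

0.0816

var(0.4R_A - 0.2R_B) = (0.4)²·var(R_A) + (-0.2)²·var(R_B) + 2·(0.4)·(-0.2)·cov(R_A,R_B)
= 0.16·0.6 + 0.04·0.04 + -0.16·0.1 = 0.0816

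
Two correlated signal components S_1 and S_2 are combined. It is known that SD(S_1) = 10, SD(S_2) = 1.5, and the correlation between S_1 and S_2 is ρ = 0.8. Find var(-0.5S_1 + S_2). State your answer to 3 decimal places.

var(S_1) = (10)² = 100;  var(S_2) = (1.5)² = 2.25
cov(S_1,S_2) = ρ·SD(S_1)·SD(S_2) = 0.8·10·1.5 = 12
var(-0.5S_1 + S_2) = (-0.5)²·var(S_1) + (1)²·var(S_2) + 2·(-0.5)·(1)·cov(S_1,S_2)
= 0.25·100 + 1·2.25 + -1·12 = 15.25

15.250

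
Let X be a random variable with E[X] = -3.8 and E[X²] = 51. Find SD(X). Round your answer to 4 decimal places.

6.0465

V(X) = 51 − (-3.8)² = 36.56
SD(X) = √36.56 ≈ 6.0465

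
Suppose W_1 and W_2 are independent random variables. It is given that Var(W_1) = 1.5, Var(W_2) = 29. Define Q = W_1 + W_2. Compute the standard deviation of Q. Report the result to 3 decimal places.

By independence, Var(Q) = (1)²Var(W_1) + (1)²Var(W_2)
= (1)²·1.5 + (1)²·29 = 30.5
SD(Q) = √30.5 ≈ 5.523

5.523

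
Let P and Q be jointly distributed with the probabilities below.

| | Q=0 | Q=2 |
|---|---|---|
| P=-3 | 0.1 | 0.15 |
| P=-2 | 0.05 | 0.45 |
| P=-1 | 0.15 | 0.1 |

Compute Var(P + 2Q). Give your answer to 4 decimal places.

E[P] = -2,  E[Q] = 1.4,  E[PQ] = -2.9
Var(P) = 4.5 − (-2)² = 0.5;  Var(Q) = 2.8 − (1.4)² = 0.84
Cov(P,Q) = -2.9 − (-2)(1.4) = -0.1
Var(P + 2Q) = (1)²·0.5 + (2)²·0.84 + 2·(1)·(2)·-0.1 = 3.46

3.4600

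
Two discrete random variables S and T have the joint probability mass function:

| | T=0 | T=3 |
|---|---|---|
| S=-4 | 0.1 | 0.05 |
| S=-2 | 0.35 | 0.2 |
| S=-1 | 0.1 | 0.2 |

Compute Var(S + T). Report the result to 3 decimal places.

3.728

E[S] = -2,  E[T] = 1.35,  E[ST] = -2.4
Var(S) = 4.9 − (-2)² = 0.9;  Var(T) = 4.05 − (1.35)² = 2.2275
Cov(S,T) = -2.4 − (-2)(1.35) = 0.3
Var(S + T) = (1)²·0.9 + (1)²·2.2275 + 2·(1)·(1)·0.3 = 3.7275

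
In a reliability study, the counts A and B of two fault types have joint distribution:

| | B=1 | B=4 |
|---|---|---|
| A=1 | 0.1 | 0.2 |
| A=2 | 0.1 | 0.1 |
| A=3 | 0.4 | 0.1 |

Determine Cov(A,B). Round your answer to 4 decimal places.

E[A] = 2.2,  E[B] = 2.2
E[AB] = 4.3
Cov(A,B) = E[AB] − E[A]E[B] = 4.3 − (2.2)(2.2) = -0.54

-0.5400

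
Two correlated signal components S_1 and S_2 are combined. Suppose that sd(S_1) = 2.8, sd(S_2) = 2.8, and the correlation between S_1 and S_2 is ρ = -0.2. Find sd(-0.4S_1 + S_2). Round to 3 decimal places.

3.217

Var(S_1) = (2.8)² = 7.84;  Var(S_2) = (2.8)² = 7.84
cov(S_1,S_2) = ρ·sd(S_1)·sd(S_2) = -0.2·2.8·2.8 = -1.568
Var(-0.4S_1 + S_2) = (-0.4)²·Var(S_1) + (1)²·Var(S_2) + 2·(-0.4)·(1)·cov(S_1,S_2)
= 0.16·7.84 + 1·7.84 + -0.8·-1.568 = 10.3488
sd(-0.4S_1 + S_2) = √10.3488 ≈ 3.217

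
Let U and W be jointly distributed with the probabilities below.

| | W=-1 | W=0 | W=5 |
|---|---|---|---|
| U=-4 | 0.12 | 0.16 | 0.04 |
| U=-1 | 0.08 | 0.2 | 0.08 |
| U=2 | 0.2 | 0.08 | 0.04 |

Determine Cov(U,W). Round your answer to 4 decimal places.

E[U] = -1,  E[W] = 0.4
E[UW] = -0.64
Cov(U,W) = E[UW] − E[U]E[W] = -0.64 − (-1)(0.4) = -0.24

-0.2400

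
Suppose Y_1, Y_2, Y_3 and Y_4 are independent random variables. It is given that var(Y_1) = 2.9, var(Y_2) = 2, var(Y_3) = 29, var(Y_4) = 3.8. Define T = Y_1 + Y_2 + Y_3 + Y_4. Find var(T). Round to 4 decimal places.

37.7000

By independence, var(T) = (1)²var(Y_1) + (1)²var(Y_2) + (1)²var(Y_3) + (1)²var(Y_4)
= (1)²·2.9 + (1)²·2 + (1)²·29 + (1)²·3.8 = 37.7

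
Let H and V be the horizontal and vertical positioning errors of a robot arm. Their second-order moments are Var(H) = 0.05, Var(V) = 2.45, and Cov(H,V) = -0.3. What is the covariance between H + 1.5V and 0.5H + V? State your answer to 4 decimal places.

Cov(H + 1.5V, 0.5H + V) = (1)(0.5)Var(H) + (1.5)(1)Var(V) + [(1)(1) + (1.5)(0.5)]Cov(H,V)
= 0.5·0.05 + 1.5·2.45 + 1.75·-0.3 = 3.175

3.1750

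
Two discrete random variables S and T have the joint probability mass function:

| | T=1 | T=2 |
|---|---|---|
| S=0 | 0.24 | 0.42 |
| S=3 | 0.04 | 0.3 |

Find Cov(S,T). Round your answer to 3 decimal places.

E[S] = 1.02,  E[T] = 1.72
E[ST] = 1.92
Cov(S,T) = E[ST] − E[S]E[T] = 1.92 − (1.02)(1.72) = 0.1656

0.166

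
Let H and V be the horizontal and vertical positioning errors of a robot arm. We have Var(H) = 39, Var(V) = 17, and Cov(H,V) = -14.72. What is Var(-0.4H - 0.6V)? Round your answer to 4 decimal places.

5.2944

Var(-0.4H - 0.6V) = (-0.4)²·Var(H) + (-0.6)²·Var(V) + 2·(-0.4)·(-0.6)·Cov(H,V)
= 0.16·39 + 0.36·17 + 0.48·-14.72 = 5.2944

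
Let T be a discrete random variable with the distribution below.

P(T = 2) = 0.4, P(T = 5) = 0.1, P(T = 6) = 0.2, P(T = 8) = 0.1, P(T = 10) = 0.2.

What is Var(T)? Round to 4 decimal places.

E[T] = (2)(0.4) + (5)(0.1) + (6)(0.2) + (8)(0.1) + (10)(0.2) = 5.3
E[T²] = (2)²(0.4) + (5)²(0.1) + (6)²(0.2) + (8)²(0.1) + (10)²(0.2) = 37.7
Var(T) = E[T²] − (E[T])² = 37.7 − (5.3)² = 9.61

9.6100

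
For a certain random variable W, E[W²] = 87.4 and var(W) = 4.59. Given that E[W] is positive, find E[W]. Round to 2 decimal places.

9.10

(E[W])² = E[W²] − var(W) = 87.4 − 4.59 = 82.81
E[W] = √82.81 = 9.1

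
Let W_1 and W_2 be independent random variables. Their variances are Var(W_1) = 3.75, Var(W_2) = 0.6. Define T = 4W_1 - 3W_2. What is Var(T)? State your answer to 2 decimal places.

65.40

By independence, Var(T) = (4)²Var(W_1) + (-3)²Var(W_2)
= (4)²·3.75 + (-3)²·0.6 = 65.4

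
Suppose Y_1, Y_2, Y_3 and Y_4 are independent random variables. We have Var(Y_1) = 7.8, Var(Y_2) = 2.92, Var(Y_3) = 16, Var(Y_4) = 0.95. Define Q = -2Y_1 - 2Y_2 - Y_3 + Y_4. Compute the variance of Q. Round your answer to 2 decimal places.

59.83

By independence, Var(Q) = (-2)²Var(Y_1) + (-2)²Var(Y_2) + (-1)²Var(Y_3) + (1)²Var(Y_4)
= (-2)²·7.8 + (-2)²·2.92 + (-1)²·16 + (1)²·0.95 = 59.83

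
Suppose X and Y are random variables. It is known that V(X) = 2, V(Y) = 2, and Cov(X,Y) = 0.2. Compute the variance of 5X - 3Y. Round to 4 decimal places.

62.0000

V(5X - 3Y) = (5)²·V(X) + (-3)²·V(Y) + 2·(5)·(-3)·Cov(X,Y)
= 25·2 + 9·2 + -30·0.2 = 62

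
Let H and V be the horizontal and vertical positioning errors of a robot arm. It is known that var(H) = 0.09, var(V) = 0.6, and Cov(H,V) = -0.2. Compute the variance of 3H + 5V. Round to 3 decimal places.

9.810

var(3H + 5V) = (3)²·var(H) + (5)²·var(V) + 2·(3)·(5)·Cov(H,V)
= 9·0.09 + 25·0.6 + 30·-0.2 = 9.81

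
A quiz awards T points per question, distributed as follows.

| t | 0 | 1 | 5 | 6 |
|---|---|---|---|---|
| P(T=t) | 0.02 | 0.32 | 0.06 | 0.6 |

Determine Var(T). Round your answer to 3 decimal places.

5.612

E[T] = (0)(0.02) + (1)(0.32) + (5)(0.06) + (6)(0.6) = 4.22
E[T²] = (0)²(0.02) + (1)²(0.32) + (5)²(0.06) + (6)²(0.6) = 23.42
Var(T) = E[T²] − (E[T])² = 23.42 − (4.22)² = 5.6116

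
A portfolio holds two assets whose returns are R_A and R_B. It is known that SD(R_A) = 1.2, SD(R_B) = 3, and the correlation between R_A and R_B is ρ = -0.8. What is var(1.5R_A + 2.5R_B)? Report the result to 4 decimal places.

37.8900

var(R_A) = (1.2)² = 1.44;  var(R_B) = (3)² = 9
cov(R_A,R_B) = ρ·SD(R_A)·SD(R_B) = -0.8·1.2·3 = -2.88
var(1.5R_A + 2.5R_B) = (1.5)²·var(R_A) + (2.5)²·var(R_B) + 2·(1.5)·(2.5)·cov(R_A,R_B)
= 2.25·1.44 + 6.25·9 + 7.5·-2.88 = 37.89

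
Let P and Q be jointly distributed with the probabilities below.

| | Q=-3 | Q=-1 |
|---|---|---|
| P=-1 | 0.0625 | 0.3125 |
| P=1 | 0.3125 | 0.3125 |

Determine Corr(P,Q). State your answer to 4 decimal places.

E[P] = 0.25,  E[Q] = -1.75
E[PQ] = -0.75
Cov(P,Q) = E[PQ] − E[P]E[Q] = -0.75 − (0.25)(-1.75) = -0.3125
Var(P) = 0.9375,  Var(Q) = 0.9375
ρ = -0.3125 / √(0.9375·0.9375) ≈ -0.3333

-0.3333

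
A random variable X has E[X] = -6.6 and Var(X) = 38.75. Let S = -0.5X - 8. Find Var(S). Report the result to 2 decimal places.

9.69

Var(-0.5X - 8) = (-0.5)²·Var(X) = 0.25·38.75 = 9.6875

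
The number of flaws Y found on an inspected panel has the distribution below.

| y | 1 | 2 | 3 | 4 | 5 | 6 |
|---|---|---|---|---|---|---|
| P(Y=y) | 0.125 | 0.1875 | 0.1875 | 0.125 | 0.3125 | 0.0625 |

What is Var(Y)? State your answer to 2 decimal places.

2.38

E[Y] = (1)(0.125) + (2)(0.1875) + (3)(0.1875) + (4)(0.125) + (5)(0.3125) + (6)(0.0625) = 3.5
E[Y²] = (1)²(0.125) + (2)²(0.1875) + (3)²(0.1875) + (4)²(0.125) + (5)²(0.3125) + (6)²(0.0625) = 14.625
Var(Y) = E[Y²] − (E[Y])² = 14.625 − (3.5)² = 2.375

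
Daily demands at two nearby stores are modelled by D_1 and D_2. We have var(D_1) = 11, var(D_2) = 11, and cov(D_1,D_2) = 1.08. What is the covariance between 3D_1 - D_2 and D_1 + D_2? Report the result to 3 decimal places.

24.160

cov(3D_1 - D_2, D_1 + D_2) = (3)(1)var(D_1) + (-1)(1)var(D_2) + [(3)(1) + (-1)(1)]cov(D_1,D_2)
= 3·11 + -1·11 + 2·1.08 = 24.16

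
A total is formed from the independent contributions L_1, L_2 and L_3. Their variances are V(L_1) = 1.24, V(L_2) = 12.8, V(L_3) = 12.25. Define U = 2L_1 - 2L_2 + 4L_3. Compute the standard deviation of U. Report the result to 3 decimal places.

15.880

By independence, V(U) = (2)²V(L_1) + (-2)²V(L_2) + (4)²V(L_3)
= (2)²·1.24 + (-2)²·12.8 + (4)²·12.25 = 252.16
SD(U) = √252.16 ≈ 15.880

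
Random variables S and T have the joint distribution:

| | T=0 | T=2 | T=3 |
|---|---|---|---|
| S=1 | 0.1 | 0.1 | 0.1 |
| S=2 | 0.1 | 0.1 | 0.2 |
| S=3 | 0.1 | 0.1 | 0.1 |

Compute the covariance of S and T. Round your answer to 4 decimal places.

0.0000

E[S] = 2,  E[T] = 1.8
E[ST] = 3.6
Cov(S,T) = E[ST] − E[S]E[T] = 3.6 − (2)(1.8) = 0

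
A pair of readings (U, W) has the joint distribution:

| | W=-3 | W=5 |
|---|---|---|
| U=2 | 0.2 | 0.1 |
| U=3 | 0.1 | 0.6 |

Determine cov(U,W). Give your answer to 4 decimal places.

E[U] = 2.7,  E[W] = 2.6
E[UW] = 7.9
cov(U,W) = E[UW] − E[U]E[W] = 7.9 − (2.7)(2.6) = 0.88

0.8800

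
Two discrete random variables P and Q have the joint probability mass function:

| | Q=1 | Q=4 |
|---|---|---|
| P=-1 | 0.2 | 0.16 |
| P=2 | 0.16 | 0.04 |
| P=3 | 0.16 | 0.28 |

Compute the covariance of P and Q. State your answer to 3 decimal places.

E[P] = 1.36,  E[Q] = 2.44
E[PQ] = 3.64
cov(P,Q) = E[PQ] − E[P]E[Q] = 3.64 − (1.36)(2.44) = 0.3216

0.322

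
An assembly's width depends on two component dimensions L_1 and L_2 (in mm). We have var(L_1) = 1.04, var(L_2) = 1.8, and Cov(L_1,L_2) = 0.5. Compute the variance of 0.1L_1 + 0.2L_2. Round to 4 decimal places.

0.1024

var(0.1L_1 + 0.2L_2) = (0.1)²·var(L_1) + (0.2)²·var(L_2) + 2·(0.1)·(0.2)·Cov(L_1,L_2)
= 0.01·1.04 + 0.04·1.8 + 0.04·0.5 = 0.1024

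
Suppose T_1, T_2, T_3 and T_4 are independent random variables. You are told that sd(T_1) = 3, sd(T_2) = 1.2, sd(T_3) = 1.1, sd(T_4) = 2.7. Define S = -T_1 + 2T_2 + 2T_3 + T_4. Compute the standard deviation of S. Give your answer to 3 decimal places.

5.186

var(T_1) = 9, var(T_2) = 1.44, var(T_3) = 1.21, var(T_4) = 7.29
By independence, var(S) = (-1)²var(T_1) + (2)²var(T_2) + (2)²var(T_3) + (1)²var(T_4)
= (-1)²·9 + (2)²·1.44 + (2)²·1.21 + (1)²·7.29 = 26.89
sd(S) = √26.89 ≈ 5.186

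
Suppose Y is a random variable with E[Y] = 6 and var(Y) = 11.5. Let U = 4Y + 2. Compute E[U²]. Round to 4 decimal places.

860.0000

E[4Y + 2] = 4·6 + 2 = 26
var(4Y + 2) = (4)²·11.5 = 184
E[U²] = var(U) + (E[U])² = 184 + (26)² = 860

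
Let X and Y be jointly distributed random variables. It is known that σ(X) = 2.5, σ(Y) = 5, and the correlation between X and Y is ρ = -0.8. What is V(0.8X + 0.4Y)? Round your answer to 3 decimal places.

1.600

V(X) = (2.5)² = 6.25;  V(Y) = (5)² = 25
Cov(X,Y) = ρ·σ(X)·σ(Y) = -0.8·2.5·5 = -10
V(0.8X + 0.4Y) = (0.8)²·V(X) + (0.4)²·V(Y) + 2·(0.8)·(0.4)·Cov(X,Y)
= 0.64·6.25 + 0.16·25 + 0.64·-10 = 1.6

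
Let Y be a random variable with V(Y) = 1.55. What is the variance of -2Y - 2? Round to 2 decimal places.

6.20

V(-2Y - 2) = (-2)²·V(Y) = 4·1.55 = 6.2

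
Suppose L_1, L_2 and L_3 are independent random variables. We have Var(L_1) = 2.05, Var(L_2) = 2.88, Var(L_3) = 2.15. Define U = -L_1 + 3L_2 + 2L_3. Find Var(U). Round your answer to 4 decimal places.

By independence, Var(U) = (-1)²Var(L_1) + (3)²Var(L_2) + (2)²Var(L_3)
= (-1)²·2.05 + (3)²·2.88 + (2)²·2.15 = 36.57

36.5700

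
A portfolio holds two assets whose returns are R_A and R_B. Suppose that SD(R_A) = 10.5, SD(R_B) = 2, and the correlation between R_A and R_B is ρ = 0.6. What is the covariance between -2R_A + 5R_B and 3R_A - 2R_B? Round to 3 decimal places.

var(R_A) = (10.5)² = 110.25;  var(R_B) = (2)² = 4
cov(R_A,R_B) = ρ·SD(R_A)·SD(R_B) = 0.6·10.5·2 = 12.6
cov(-2R_A + 5R_B, 3R_A - 2R_B) = (-2)(3)var(R_A) + (5)(-2)var(R_B) + [(-2)(-2) + (5)(3)]cov(R_A,R_B)
= -6·110.25 + -10·4 + 19·12.6 = -462.1

-462.100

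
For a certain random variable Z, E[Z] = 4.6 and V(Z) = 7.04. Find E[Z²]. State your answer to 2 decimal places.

28.20

E[Z²] = V(Z) + (E[Z])² = 7.04 + (4.6)² = 28.2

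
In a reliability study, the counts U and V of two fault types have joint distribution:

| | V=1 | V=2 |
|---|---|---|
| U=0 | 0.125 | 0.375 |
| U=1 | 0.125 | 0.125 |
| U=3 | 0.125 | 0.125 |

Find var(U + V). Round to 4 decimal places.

E[U] = 1,  E[V] = 1.625,  E[UV] = 1.5
var(U) = 2.5 − (1)² = 1.5;  var(V) = 2.875 − (1.625)² = 0.234375
Cov(U,V) = 1.5 − (1)(1.625) = -0.125
var(U + V) = (1)²·1.5 + (1)²·0.234375 + 2·(1)·(1)·-0.125 = 1.484375

1.4844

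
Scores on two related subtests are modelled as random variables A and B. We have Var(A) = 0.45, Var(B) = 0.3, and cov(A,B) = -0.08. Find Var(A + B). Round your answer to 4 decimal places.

0.5900

Var(A + B) = (1)²·Var(A) + (1)²·Var(B) + 2·(1)·(1)·cov(A,B)
= 1·0.45 + 1·0.3 + 2·-0.08 = 0.59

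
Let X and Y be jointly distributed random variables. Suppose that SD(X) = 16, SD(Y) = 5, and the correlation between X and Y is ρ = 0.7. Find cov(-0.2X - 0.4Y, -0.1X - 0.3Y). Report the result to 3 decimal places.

V(X) = (16)² = 256;  V(Y) = (5)² = 25
cov(X,Y) = ρ·SD(X)·SD(Y) = 0.7·16·5 = 56
cov(-0.2X - 0.4Y, -0.1X - 0.3Y) = (-0.2)(-0.1)V(X) + (-0.4)(-0.3)V(Y) + [(-0.2)(-0.3) + (-0.4)(-0.1)]cov(X,Y)
= 0.02·256 + 0.12·25 + 0.1·56 = 13.72

13.720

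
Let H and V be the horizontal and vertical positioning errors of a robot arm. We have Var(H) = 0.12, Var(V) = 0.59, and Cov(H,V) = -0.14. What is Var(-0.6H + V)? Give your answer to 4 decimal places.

0.8012

Var(-0.6H + V) = (-0.6)²·Var(H) + (1)²·Var(V) + 2·(-0.6)·(1)·Cov(H,V)
= 0.36·0.12 + 1·0.59 + -1.2·-0.14 = 0.8012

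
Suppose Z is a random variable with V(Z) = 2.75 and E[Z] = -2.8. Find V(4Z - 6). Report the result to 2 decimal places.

44.00

V(4Z - 6) = (4)²·V(Z) = 16·2.75 = 44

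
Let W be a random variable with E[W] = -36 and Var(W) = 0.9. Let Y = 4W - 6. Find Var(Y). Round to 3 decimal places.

14.400

Var(4W - 6) = (4)²·Var(W) = 16·0.9 = 14.4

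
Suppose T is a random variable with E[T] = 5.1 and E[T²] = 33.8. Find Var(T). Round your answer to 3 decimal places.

7.790

Var(T) = 33.8 − (5.1)² = 7.79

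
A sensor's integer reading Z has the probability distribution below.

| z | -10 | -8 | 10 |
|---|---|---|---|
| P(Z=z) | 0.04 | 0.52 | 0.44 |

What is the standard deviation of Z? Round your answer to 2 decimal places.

E[Z] = (-10)(0.04) + (-8)(0.52) + (10)(0.44) = -0.16
E[Z²] = (-10)²(0.04) + (-8)²(0.52) + (10)²(0.44) = 81.28
Var(Z) = E[Z²] − (E[Z])² = 81.28 − (-0.16)² = 81.2544
σ(Z) = √81.2544 ≈ 9.01

9.01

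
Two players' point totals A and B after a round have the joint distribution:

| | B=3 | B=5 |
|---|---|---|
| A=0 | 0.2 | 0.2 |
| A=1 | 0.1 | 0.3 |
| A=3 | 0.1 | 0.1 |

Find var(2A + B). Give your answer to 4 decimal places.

E[A] = 1,  E[B] = 4.2,  E[AB] = 4.2
var(A) = 2.2 − (1)² = 1.2;  var(B) = 18.6 − (4.2)² = 0.96
Cov(A,B) = 4.2 − (1)(4.2) = 0
var(2A + B) = (2)²·1.2 + (1)²·0.96 + 2·(2)·(1)·0 = 5.76

5.7600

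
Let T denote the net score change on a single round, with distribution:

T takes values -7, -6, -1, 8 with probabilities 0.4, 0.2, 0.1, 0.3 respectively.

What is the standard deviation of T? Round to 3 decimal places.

E[T] = (-7)(0.4) + (-6)(0.2) + (-1)(0.1) + (8)(0.3) = -1.7
E[T²] = (-7)²(0.4) + (-6)²(0.2) + (-1)²(0.1) + (8)²(0.3) = 46.1
Var(T) = E[T²] − (E[T])² = 46.1 − (-1.7)² = 43.21
σ(T) = √43.21 ≈ 6.573

6.573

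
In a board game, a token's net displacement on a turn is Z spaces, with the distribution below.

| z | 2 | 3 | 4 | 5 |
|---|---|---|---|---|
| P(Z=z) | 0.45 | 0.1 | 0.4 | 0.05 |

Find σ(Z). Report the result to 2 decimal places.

1.02

E[Z] = (2)(0.45) + (3)(0.1) + (4)(0.4) + (5)(0.05) = 3.05
E[Z²] = (2)²(0.45) + (3)²(0.1) + (4)²(0.4) + (5)²(0.05) = 10.35
Var(Z) = E[Z²] − (E[Z])² = 10.35 − (3.05)² = 1.0475
σ(Z) = √1.0475 ≈ 1.02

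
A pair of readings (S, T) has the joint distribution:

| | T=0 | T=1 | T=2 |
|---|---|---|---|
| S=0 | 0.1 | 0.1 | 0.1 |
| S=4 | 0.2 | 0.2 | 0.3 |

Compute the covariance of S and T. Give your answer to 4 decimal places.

0.1200

E[S] = 2.8,  E[T] = 1.1
E[ST] = 3.2
Cov(S,T) = E[ST] − E[S]E[T] = 3.2 − (2.8)(1.1) = 0.12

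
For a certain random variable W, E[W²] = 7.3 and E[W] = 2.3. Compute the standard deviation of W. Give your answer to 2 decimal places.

Var(W) = 7.3 − (2.3)² = 2.01
SD(W) = √2.01 ≈ 1.42

1.42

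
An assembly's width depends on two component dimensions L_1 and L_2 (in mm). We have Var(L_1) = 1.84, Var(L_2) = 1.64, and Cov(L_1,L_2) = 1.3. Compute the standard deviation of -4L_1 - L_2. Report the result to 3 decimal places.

6.440

Var(-4L_1 - L_2) = (-4)²·Var(L_1) + (-1)²·Var(L_2) + 2·(-4)·(-1)·Cov(L_1,L_2)
= 16·1.84 + 1·1.64 + 8·1.3 = 41.48
SD(-4L_1 - L_2) = √41.48 ≈ 6.440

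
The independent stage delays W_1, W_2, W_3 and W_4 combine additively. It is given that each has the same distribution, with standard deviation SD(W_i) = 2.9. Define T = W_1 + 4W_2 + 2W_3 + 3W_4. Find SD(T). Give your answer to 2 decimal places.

15.88

Var(W_i) = (2.9)² = 8.41
By independence, Var(T) = (1)²Var(W_1) + (4)²Var(W_2) + (2)²Var(W_3) + (3)²Var(W_4)
= (1)²·8.41 + (4)²·8.41 + (2)²·8.41 + (3)²·8.41 = 252.3
SD(T) = √252.3 ≈ 15.88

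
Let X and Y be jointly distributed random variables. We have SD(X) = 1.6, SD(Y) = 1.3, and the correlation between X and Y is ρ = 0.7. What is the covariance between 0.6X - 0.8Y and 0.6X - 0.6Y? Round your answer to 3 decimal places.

Var(X) = (1.6)² = 2.56;  Var(Y) = (1.3)² = 1.69
Cov(X,Y) = ρ·SD(X)·SD(Y) = 0.7·1.6·1.3 = 1.456
Cov(0.6X - 0.8Y, 0.6X - 0.6Y) = (0.6)(0.6)Var(X) + (-0.8)(-0.6)Var(Y) + [(0.6)(-0.6) + (-0.8)(0.6)]Cov(X,Y)
= 0.36·2.56 + 0.48·1.69 + -0.84·1.456 = 0.50976

0.510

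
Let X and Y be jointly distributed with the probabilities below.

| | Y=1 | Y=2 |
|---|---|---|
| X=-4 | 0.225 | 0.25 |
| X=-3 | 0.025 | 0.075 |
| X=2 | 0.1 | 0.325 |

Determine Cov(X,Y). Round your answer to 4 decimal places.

E[X] = -1.35,  E[Y] = 1.65
E[XY] = -1.925
Cov(X,Y) = E[XY] − E[X]E[Y] = -1.925 − (-1.35)(1.65) = 0.3025

0.3025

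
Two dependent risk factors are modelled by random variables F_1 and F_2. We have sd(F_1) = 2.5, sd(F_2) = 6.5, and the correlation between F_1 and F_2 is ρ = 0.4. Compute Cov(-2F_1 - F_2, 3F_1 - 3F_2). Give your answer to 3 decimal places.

V(F_1) = (2.5)² = 6.25;  V(F_2) = (6.5)² = 42.25
Cov(F_1,F_2) = ρ·sd(F_1)·sd(F_2) = 0.4·2.5·6.5 = 6.5
Cov(-2F_1 - F_2, 3F_1 - 3F_2) = (-2)(3)V(F_1) + (-1)(-3)V(F_2) + [(-2)(-3) + (-1)(3)]Cov(F_1,F_2)
= -6·6.25 + 3·42.25 + 3·6.5 = 108.75

108.750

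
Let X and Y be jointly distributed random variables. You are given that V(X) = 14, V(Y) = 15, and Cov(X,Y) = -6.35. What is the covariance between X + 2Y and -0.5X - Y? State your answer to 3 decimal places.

-24.300

Cov(X + 2Y, -0.5X - Y) = (1)(-0.5)V(X) + (2)(-1)V(Y) + [(1)(-1) + (2)(-0.5)]Cov(X,Y)
= -0.5·14 + -2·15 + -2·-6.35 = -24.3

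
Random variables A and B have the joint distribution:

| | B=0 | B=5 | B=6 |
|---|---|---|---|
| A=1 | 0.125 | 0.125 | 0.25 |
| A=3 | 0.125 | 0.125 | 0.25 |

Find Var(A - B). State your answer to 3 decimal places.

7.188

E[A] = 2,  E[B] = 4.25,  E[AB] = 8.5
Var(A) = 5 − (2)² = 1;  Var(B) = 24.25 − (4.25)² = 6.1875
Cov(A,B) = 8.5 − (2)(4.25) = 0
Var(A - B) = (1)²·1 + (-1)²·6.1875 + 2·(1)·(-1)·0 = 7.1875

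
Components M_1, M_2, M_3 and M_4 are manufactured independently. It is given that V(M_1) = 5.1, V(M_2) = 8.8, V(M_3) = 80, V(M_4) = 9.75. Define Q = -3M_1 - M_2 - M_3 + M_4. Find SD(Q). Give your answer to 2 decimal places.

By independence, V(Q) = (-3)²V(M_1) + (-1)²V(M_2) + (-1)²V(M_3) + (1)²V(M_4)
= (-3)²·5.1 + (-1)²·8.8 + (-1)²·80 + (1)²·9.75 = 144.45
SD(Q) = √144.45 ≈ 12.02

12.02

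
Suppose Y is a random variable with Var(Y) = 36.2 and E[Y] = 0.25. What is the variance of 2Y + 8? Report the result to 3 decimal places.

Var(2Y + 8) = (2)²·Var(Y) = 4·36.2 = 144.8

144.800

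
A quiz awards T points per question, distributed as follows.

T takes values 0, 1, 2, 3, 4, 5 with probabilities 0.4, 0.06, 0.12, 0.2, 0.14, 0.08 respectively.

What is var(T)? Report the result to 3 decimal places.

3.120

E[T] = (0)(0.4) + (1)(0.06) + (2)(0.12) + (3)(0.2) + (4)(0.14) + (5)(0.08) = 1.86
E[T²] = (0)²(0.4) + (1)²(0.06) + (2)²(0.12) + (3)²(0.2) + (4)²(0.14) + (5)²(0.08) = 6.58
var(T) = E[T²] − (E[T])² = 6.58 − (1.86)² = 3.1204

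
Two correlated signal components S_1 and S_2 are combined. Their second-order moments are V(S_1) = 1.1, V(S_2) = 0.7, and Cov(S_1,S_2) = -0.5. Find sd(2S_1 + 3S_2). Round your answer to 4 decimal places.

2.1679

V(2S_1 + 3S_2) = (2)²·V(S_1) + (3)²·V(S_2) + 2·(2)·(3)·Cov(S_1,S_2)
= 4·1.1 + 9·0.7 + 12·-0.5 = 4.7
sd(2S_1 + 3S_2) = √4.7 ≈ 2.1679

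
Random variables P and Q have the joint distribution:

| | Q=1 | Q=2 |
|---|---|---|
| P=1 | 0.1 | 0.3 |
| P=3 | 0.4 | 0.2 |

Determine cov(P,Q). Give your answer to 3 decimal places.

-0.200

E[P] = 2.2,  E[Q] = 1.5
E[PQ] = 3.1
cov(P,Q) = E[PQ] − E[P]E[Q] = 3.1 − (2.2)(1.5) = -0.2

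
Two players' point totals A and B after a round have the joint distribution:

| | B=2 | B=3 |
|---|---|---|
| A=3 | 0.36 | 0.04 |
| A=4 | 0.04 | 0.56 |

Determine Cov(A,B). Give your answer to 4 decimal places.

0.2000

E[A] = 3.6,  E[B] = 2.6
E[AB] = 9.56
Cov(A,B) = E[AB] − E[A]E[B] = 9.56 − (3.6)(2.6) = 0.2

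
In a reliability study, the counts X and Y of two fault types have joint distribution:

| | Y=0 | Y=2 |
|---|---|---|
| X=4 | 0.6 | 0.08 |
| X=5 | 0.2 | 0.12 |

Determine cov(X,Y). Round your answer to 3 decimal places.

0.112

E[X] = 4.32,  E[Y] = 0.4
E[XY] = 1.84
cov(X,Y) = E[XY] − E[X]E[Y] = 1.84 − (4.32)(0.4) = 0.112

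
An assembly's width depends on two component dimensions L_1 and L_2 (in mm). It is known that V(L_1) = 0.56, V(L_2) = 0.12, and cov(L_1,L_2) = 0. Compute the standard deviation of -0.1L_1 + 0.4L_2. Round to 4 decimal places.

V(-0.1L_1 + 0.4L_2) = (-0.1)²·V(L_1) + (0.4)²·V(L_2) + 2·(-0.1)·(0.4)·cov(L_1,L_2)
= 0.01·0.56 + 0.16·0.12 + -0.08·0 = 0.0248
SD(-0.1L_1 + 0.4L_2) = √0.0248 ≈ 0.1575

0.1575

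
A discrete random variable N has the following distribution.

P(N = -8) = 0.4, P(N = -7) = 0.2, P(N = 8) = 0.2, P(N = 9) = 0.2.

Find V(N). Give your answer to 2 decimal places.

E[N] = (-8)(0.4) + (-7)(0.2) + (8)(0.2) + (9)(0.2) = -1.2
E[N²] = (-8)²(0.4) + (-7)²(0.2) + (8)²(0.2) + (9)²(0.2) = 64.4
V(N) = E[N²] − (E[N])² = 64.4 − (-1.2)² = 62.96

62.96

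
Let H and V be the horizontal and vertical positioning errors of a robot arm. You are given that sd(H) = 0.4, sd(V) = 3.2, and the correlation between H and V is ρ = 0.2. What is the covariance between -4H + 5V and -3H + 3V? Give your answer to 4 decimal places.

var(H) = (0.4)² = 0.16;  var(V) = (3.2)² = 10.24
Cov(H,V) = ρ·sd(H)·sd(V) = 0.2·0.4·3.2 = 0.256
Cov(-4H + 5V, -3H + 3V) = (-4)(-3)var(H) + (5)(3)var(V) + [(-4)(3) + (5)(-3)]Cov(H,V)
= 12·0.16 + 15·10.24 + -27·0.256 = 148.608

148.6080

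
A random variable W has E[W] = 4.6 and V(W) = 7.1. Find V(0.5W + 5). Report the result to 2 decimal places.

1.78

V(0.5W + 5) = (0.5)²·V(W) = 0.25·7.1 = 1.775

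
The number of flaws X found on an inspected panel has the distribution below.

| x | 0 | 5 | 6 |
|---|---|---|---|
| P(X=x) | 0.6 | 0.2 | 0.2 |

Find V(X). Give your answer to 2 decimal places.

E[X] = (0)(0.6) + (5)(0.2) + (6)(0.2) = 2.2
E[X²] = (0)²(0.6) + (5)²(0.2) + (6)²(0.2) = 12.2
V(X) = E[X²] − (E[X])² = 12.2 − (2.2)² = 7.36

7.36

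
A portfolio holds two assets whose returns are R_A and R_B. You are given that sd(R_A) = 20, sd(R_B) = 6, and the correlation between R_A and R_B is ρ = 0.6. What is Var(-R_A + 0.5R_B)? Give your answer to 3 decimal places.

Var(R_A) = (20)² = 400;  Var(R_B) = (6)² = 36
Cov(R_A,R_B) = ρ·sd(R_A)·sd(R_B) = 0.6·20·6 = 72
Var(-R_A + 0.5R_B) = (-1)²·Var(R_A) + (0.5)²·Var(R_B) + 2·(-1)·(0.5)·Cov(R_A,R_B)
= 1·400 + 0.25·36 + -1·72 = 337

337.000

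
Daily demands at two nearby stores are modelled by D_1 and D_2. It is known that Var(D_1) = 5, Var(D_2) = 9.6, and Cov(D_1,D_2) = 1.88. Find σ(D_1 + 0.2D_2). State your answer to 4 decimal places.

2.4771

Var(D_1 + 0.2D_2) = (1)²·Var(D_1) + (0.2)²·Var(D_2) + 2·(1)·(0.2)·Cov(D_1,D_2)
= 1·5 + 0.04·9.6 + 0.4·1.88 = 6.136
σ(D_1 + 0.2D_2) = √6.136 ≈ 2.4771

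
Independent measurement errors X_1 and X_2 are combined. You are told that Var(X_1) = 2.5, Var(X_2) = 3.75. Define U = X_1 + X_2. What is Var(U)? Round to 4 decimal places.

By independence, Var(U) = (1)²Var(X_1) + (1)²Var(X_2)
= (1)²·2.5 + (1)²·3.75 = 6.25

6.2500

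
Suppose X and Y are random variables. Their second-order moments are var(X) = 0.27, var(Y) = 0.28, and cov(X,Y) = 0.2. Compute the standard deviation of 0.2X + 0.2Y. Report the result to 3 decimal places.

0.195

var(0.2X + 0.2Y) = (0.2)²·var(X) + (0.2)²·var(Y) + 2·(0.2)·(0.2)·cov(X,Y)
= 0.04·0.27 + 0.04·0.28 + 0.08·0.2 = 0.038
sd(0.2X + 0.2Y) = √0.038 ≈ 0.195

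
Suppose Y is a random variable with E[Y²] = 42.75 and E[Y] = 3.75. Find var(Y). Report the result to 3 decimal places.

var(Y) = 42.75 − (3.75)² = 28.6875

28.688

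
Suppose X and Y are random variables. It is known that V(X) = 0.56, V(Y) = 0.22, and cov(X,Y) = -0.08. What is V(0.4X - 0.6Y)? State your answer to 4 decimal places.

V(0.4X - 0.6Y) = (0.4)²·V(X) + (-0.6)²·V(Y) + 2·(0.4)·(-0.6)·cov(X,Y)
= 0.16·0.56 + 0.36·0.22 + -0.48·-0.08 = 0.2072

0.2072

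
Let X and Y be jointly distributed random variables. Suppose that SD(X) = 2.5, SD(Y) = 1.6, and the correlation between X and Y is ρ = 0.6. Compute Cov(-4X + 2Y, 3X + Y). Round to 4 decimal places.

var(X) = (2.5)² = 6.25;  var(Y) = (1.6)² = 2.56
Cov(X,Y) = ρ·SD(X)·SD(Y) = 0.6·2.5·1.6 = 2.4
Cov(-4X + 2Y, 3X + Y) = (-4)(3)var(X) + (2)(1)var(Y) + [(-4)(1) + (2)(3)]Cov(X,Y)
= -12·6.25 + 2·2.56 + 2·2.4 = -65.08

-65.0800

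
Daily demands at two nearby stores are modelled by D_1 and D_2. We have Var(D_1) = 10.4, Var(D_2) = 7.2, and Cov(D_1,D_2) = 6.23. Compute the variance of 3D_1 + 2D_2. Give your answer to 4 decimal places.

Var(3D_1 + 2D_2) = (3)²·Var(D_1) + (2)²·Var(D_2) + 2·(3)·(2)·Cov(D_1,D_2)
= 9·10.4 + 4·7.2 + 12·6.23 = 197.16

197.1600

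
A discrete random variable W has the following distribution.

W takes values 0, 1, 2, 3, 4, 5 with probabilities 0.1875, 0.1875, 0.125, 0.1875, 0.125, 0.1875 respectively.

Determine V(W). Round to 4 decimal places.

E[W] = (0)(0.1875) + (1)(0.1875) + (2)(0.125) + (3)(0.1875) + (4)(0.125) + (5)(0.1875) = 2.4375
E[W²] = (0)²(0.1875) + (1)²(0.1875) + (2)²(0.125) + (3)²(0.1875) + (4)²(0.125) + (5)²(0.1875) = 9.0625
V(W) = E[W²] − (E[W])² = 9.0625 − (2.4375)² = 3.12109375

3.1211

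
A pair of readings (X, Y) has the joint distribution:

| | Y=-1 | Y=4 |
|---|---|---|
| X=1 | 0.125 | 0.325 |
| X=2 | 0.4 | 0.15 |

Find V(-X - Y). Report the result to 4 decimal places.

5.3694

E[X] = 1.55,  E[Y] = 1.375,  E[XY] = 1.575
V(X) = 2.65 − (1.55)² = 0.2475;  V(Y) = 8.125 − (1.375)² = 6.234375
Cov(X,Y) = 1.575 − (1.55)(1.375) = -0.55625
V(-X - Y) = (-1)²·0.2475 + (-1)²·6.234375 + 2·(-1)·(-1)·-0.55625 = 5.369375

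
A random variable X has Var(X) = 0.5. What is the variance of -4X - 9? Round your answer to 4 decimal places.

Var(-4X - 9) = (-4)²·Var(X) = 16·0.5 = 8

8.0000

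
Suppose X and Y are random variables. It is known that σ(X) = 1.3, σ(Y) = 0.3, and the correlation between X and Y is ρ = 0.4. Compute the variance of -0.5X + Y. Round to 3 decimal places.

0.357

V(X) = (1.3)² = 1.69;  V(Y) = (0.3)² = 0.09
cov(X,Y) = ρ·σ(X)·σ(Y) = 0.4·1.3·0.3 = 0.156
V(-0.5X + Y) = (-0.5)²·V(X) + (1)²·V(Y) + 2·(-0.5)·(1)·cov(X,Y)
= 0.25·1.69 + 1·0.09 + -1·0.156 = 0.3565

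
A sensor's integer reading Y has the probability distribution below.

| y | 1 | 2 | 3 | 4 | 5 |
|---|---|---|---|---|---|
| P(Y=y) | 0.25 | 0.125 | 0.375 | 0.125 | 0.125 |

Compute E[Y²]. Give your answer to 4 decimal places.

E[Y²] = (1)²(0.25) + (2)²(0.125) + (3)²(0.375) + (4)²(0.125) + (5)²(0.125) = 9.25

9.2500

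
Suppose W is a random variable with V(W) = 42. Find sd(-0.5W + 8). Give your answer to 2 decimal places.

V(-0.5W + 8) = (-0.5)²·42 = 10.5
sd(-0.5W + 8) = √10.5 ≈ 3.24

3.24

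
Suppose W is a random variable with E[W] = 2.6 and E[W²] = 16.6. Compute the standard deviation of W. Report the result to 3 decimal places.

Var(W) = 16.6 − (2.6)² = 9.84
sd(W) = √9.84 ≈ 3.137

3.137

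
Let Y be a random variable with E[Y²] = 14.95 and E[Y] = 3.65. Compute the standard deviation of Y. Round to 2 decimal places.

Var(Y) = 14.95 − (3.65)² = 1.6275
SD(Y) = √1.6275 ≈ 1.28

1.28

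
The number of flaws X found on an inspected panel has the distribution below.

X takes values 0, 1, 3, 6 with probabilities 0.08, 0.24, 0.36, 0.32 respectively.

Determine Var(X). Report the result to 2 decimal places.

E[X] = (0)(0.08) + (1)(0.24) + (3)(0.36) + (6)(0.32) = 3.24
E[X²] = (0)²(0.08) + (1)²(0.24) + (3)²(0.36) + (6)²(0.32) = 15
Var(X) = E[X²] − (E[X])² = 15 − (3.24)² = 4.5024

4.50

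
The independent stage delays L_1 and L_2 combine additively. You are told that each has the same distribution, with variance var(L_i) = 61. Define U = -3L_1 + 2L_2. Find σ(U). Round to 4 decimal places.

By independence, var(U) = (-3)²var(L_1) + (2)²var(L_2)
= (-3)²·61 + (2)²·61 = 793
σ(U) = √793 ≈ 28.1603

28.1603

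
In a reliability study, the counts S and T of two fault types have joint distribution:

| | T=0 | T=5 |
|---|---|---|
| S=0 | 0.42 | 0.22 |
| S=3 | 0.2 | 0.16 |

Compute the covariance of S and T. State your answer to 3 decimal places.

0.348

E[S] = 1.08,  E[T] = 1.9
E[ST] = 2.4
Cov(S,T) = E[ST] − E[S]E[T] = 2.4 − (1.08)(1.9) = 0.348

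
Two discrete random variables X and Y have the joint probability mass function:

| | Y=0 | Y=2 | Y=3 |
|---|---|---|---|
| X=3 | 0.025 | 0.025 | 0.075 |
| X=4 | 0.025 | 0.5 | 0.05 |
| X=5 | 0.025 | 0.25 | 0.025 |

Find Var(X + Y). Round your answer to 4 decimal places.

0.7444

E[X] = 4.175,  E[Y] = 2,  E[XY] = 8.3
Var(X) = 17.825 − (4.175)² = 0.394375;  Var(Y) = 4.45 − (2)² = 0.45
Cov(X,Y) = 8.3 − (4.175)(2) = -0.05
Var(X + Y) = (1)²·0.394375 + (1)²·0.45 + 2·(1)·(1)·-0.05 = 0.744375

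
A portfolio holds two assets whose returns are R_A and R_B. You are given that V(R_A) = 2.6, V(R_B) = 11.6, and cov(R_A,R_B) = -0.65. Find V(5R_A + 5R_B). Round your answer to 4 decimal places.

322.5000

V(5R_A + 5R_B) = (5)²·V(R_A) + (5)²·V(R_B) + 2·(5)·(5)·cov(R_A,R_B)
= 25·2.6 + 25·11.6 + 50·-0.65 = 322.5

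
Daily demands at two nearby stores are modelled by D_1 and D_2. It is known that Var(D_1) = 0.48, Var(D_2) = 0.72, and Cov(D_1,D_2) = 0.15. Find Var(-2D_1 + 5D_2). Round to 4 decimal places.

Var(-2D_1 + 5D_2) = (-2)²·Var(D_1) + (5)²·Var(D_2) + 2·(-2)·(5)·Cov(D_1,D_2)
= 4·0.48 + 25·0.72 + -20·0.15 = 16.92

16.9200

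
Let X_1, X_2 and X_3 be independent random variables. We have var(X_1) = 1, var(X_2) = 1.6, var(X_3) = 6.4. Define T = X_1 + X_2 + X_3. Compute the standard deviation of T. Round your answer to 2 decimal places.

3.00

By independence, var(T) = (1)²var(X_1) + (1)²var(X_2) + (1)²var(X_3)
= (1)²·1 + (1)²·1.6 + (1)²·6.4 = 9
SD(T) = √9 ≈ 3.00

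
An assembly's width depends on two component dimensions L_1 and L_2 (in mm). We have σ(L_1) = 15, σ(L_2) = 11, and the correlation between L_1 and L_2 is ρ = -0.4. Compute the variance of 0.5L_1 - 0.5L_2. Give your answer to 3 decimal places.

119.500

var(L_1) = (15)² = 225;  var(L_2) = (11)² = 121
cov(L_1,L_2) = ρ·σ(L_1)·σ(L_2) = -0.4·15·11 = -66
var(0.5L_1 - 0.5L_2) = (0.5)²·var(L_1) + (-0.5)²·var(L_2) + 2·(0.5)·(-0.5)·cov(L_1,L_2)
= 0.25·225 + 0.25·121 + -0.5·-66 = 119.5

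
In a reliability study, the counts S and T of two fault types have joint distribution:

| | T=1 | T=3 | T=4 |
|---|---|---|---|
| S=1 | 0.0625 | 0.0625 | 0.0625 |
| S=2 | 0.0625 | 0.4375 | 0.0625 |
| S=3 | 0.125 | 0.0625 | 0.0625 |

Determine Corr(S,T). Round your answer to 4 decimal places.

E[S] = 2.0625,  E[T] = 2.6875
E[ST] = 5.4375
Cov(S,T) = E[ST] − E[S]E[T] = 5.4375 − (2.0625)(2.6875) = -0.10546875
V(S) = 0.43359375,  V(T) = 1.08984375
ρ = -0.10546875 / √(0.43359375·1.08984375) ≈ -0.1534

-0.1534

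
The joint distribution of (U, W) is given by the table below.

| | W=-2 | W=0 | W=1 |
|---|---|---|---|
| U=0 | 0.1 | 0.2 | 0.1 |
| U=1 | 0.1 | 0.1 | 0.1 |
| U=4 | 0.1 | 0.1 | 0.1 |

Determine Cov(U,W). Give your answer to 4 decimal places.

E[U] = 1.5,  E[W] = -0.3
E[UW] = -0.5
Cov(U,W) = E[UW] − E[U]E[W] = -0.5 − (1.5)(-0.3) = -0.05

-0.0500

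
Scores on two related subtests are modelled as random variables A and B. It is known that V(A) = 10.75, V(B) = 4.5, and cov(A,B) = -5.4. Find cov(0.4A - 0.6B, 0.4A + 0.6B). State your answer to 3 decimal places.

cov(0.4A - 0.6B, 0.4A + 0.6B) = (0.4)(0.4)V(A) + (-0.6)(0.6)V(B) + [(0.4)(0.6) + (-0.6)(0.4)]cov(A,B)
= 0.16·10.75 + -0.36·4.5 + 0·-5.4 = 0.1

0.100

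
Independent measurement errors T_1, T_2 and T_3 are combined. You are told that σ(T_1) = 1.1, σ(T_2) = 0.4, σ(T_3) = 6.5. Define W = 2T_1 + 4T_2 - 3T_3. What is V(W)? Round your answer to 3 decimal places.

V(T_1) = 1.21, V(T_2) = 0.16, V(T_3) = 42.25
By independence, V(W) = (2)²V(T_1) + (4)²V(T_2) + (-3)²V(T_3)
= (2)²·1.21 + (4)²·0.16 + (-3)²·42.25 = 387.65

387.650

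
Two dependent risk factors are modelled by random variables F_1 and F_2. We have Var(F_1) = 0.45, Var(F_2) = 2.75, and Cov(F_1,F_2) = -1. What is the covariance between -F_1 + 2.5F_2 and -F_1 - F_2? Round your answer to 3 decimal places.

-4.925

Cov(-F_1 + 2.5F_2, -F_1 - F_2) = (-1)(-1)Var(F_1) + (2.5)(-1)Var(F_2) + [(-1)(-1) + (2.5)(-1)]Cov(F_1,F_2)
= 1·0.45 + -2.5·2.75 + -1.5·-1 = -4.925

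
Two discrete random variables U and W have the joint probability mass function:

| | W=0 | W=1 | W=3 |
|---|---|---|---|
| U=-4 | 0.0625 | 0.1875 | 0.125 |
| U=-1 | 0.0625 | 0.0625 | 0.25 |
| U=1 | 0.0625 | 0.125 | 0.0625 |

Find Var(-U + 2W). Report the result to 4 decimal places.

9.8750

E[U] = -1.625,  E[W] = 1.6875,  E[UW] = -2.75
Var(U) = 6.625 − (-1.625)² = 3.984375;  Var(W) = 4.3125 − (1.6875)² = 1.46484375
Cov(U,W) = -2.75 − (-1.625)(1.6875) = -0.0078125
Var(-U + 2W) = (-1)²·3.984375 + (2)²·1.46484375 + 2·(-1)·(2)·-0.0078125 = 9.875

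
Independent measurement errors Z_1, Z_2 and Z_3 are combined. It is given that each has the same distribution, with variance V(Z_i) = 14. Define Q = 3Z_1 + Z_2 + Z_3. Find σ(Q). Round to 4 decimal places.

12.4097

By independence, V(Q) = (3)²V(Z_1) + (1)²V(Z_2) + (1)²V(Z_3)
= (3)²·14 + (1)²·14 + (1)²·14 = 154
σ(Q) = √154 ≈ 12.4097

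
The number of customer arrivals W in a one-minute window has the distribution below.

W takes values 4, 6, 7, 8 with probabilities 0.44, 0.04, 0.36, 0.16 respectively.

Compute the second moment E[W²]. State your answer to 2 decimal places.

36.36

E[W²] = (4)²(0.44) + (6)²(0.04) + (7)²(0.36) + (8)²(0.16) = 36.36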